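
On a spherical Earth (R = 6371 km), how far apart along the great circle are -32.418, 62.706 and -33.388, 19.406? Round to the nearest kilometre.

4014 km

Δλ = 19.406 − 62.706 = -43.300°.
Δφ = -33.388 − -32.418 = -0.970°.
a = sin²(Δφ/2) + cos φ₁ · cos φ₂ · sin²(Δλ/2) = 0.096010.
c = 2·atan2(√a, √(1−a)) = 0.63008 rad → d = 6371·c ≈ 4014.25 km.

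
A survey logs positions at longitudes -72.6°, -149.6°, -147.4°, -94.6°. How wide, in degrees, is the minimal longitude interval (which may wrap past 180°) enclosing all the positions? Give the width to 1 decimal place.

Sort the longitudes: -149.6°, -147.4°, -94.6°, -72.6°.
Eastward gaps between consecutive values (wrapping around): 2.2°, 52.8°, 22.0°, 283.0°.
Largest gap = 283.0° ⇒ minimal covering band is its complement: 360° − 283.0° = 77.0°.
Band runs from -149.6° eastward to -72.6°.

77.0°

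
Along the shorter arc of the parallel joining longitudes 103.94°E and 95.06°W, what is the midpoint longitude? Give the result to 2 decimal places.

175.56°W

Signed shortest Δλ from +103.94° to -95.06° is +161.00°.
Midpoint longitude = +103.94° + (+161.00°)/2 = +103.94° + 80.50° = +184.44°.
Normalise into (−180°, 180°]: -175.56°.
(The naïve average (+103.94 + -95.06)/2 = 4.44° is on the wrong side of the globe.)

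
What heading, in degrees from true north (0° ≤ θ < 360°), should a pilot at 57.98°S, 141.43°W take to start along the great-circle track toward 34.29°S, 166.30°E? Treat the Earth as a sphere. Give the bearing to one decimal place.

281.2°

Δλ = 166.30 − -141.43 = 307.73°; wrapped into (−180°, 180°]: -52.27°.
θ = atan2( sin Δλ · cos φ₂ , cos φ₁ · sin φ₂ − sin φ₁ · cos φ₂ · cos Δλ )
  = atan2(-0.65344, 0.12995) = -78.752° → normalised to [0°, 360°): 281.248°.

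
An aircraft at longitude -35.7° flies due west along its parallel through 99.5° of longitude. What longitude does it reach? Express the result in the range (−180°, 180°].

Start at -35.7°; shift −99.5° → -135.2°.
-135.2° already lies in (−180°, 180°].

-135.2°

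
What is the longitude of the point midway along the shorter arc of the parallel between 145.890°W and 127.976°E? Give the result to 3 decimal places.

171.043°E

Signed shortest Δλ from -145.890° to +127.976° is -86.134°.
Midpoint longitude = -145.890° + (-86.134°)/2 = -145.890° − 43.067° = -188.957°.
Normalise into (−180°, 180°]: +171.043°.
(The naïve average (-145.890 + +127.976)/2 = -8.957° is on the wrong side of the globe.)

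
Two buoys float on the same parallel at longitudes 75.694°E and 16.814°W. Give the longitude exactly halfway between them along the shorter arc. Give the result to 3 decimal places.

29.440°E

Signed shortest Δλ from +75.694° to -16.814° is -92.508°.
Midpoint longitude = +75.694° + (-92.508°)/2 = +75.694° − 46.254° = +29.440°.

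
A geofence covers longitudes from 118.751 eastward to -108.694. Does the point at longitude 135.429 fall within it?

Band width going east from +118.751° to -108.694°: ((-108.694 − 118.751) mod 360) = 132.555°.
Offset of +135.429° east of the west edge: ((135.429 − 118.751) mod 360) = 16.678°.
16.678° ≤ 132.555° ⇒ inside.

Yes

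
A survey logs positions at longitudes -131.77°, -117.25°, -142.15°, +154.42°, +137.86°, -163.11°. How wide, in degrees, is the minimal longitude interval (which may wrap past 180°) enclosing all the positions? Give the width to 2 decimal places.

Sort the longitudes: -163.11°, -142.15°, -131.77°, -117.25°, +137.86°, +154.42°.
Eastward gaps between consecutive values (wrapping around): 20.96°, 10.38°, 14.52°, 255.11°, 16.56°, 42.47°.
Largest gap = 255.11° ⇒ minimal covering band is its complement: 360° − 255.11° = 104.89°.
Band runs from +137.86° eastward to -117.25°, crossing the antimeridian.

104.89°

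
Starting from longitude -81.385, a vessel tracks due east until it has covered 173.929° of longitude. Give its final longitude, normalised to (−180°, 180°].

Start at -81.385°; shift +173.929° → +92.544°.
+92.544° already lies in (−180°, 180°].

+92.544°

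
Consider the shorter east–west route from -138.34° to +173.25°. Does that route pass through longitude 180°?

Naïve |173.25 − -138.34| = 311.59° > 180°, so the shorter arc goes the other way round — across 180°.
Signed shortest Δλ = ((173.25 − -138.34 + 180) mod 360) − 180 = -48.41°.
Going west by 48.41° from -138.34° passes through 180° before reaching +173.25°.

Yes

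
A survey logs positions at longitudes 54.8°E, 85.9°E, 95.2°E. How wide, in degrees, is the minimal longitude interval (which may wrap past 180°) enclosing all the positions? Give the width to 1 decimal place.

Sort the longitudes: +54.8°, +85.9°, +95.2°.
Eastward gaps between consecutive values (wrapping around): 31.1°, 9.3°, 319.6°.
Largest gap = 319.6° ⇒ minimal covering band is its complement: 360° − 319.6° = 40.4°.
Band runs from +54.8° eastward to +95.2°.

40.4°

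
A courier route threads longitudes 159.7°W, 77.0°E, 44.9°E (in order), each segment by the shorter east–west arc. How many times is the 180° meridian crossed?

1

Leg 1: -159.7° → +77.0°, shortest Δλ = -123.3° (west) — crosses 180°.
Leg 2: +77.0° → +44.9°, shortest Δλ = -32.1° (west) — does not cross 180°.
Total crossings: 1.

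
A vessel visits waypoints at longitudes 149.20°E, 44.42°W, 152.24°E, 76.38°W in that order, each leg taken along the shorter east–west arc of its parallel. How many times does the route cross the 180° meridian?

Leg 1: +149.20° → -44.42°, shortest Δλ = 166.38° (east) — crosses 180°.
Leg 2: -44.42° → +152.24°, shortest Δλ = -163.34° (west) — crosses 180°.
Leg 3: +152.24° → -76.38°, shortest Δλ = 131.38° (east) — crosses 180°.
Total crossings: 3.

3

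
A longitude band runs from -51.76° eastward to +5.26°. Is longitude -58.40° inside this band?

Band width going east from -51.76° to +5.26°: ((5.26 − -51.76) mod 360) = 57.02°.
Offset of -58.40° east of the west edge: ((-58.40 − -51.76) mod 360) = 353.36°.
353.36° > 57.02° ⇒ outside.

No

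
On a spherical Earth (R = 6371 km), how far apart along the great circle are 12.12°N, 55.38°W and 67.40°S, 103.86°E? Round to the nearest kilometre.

Δλ = 103.86 − -55.38 = 159.24°.
Δφ = -67.40 − 12.12 = -79.52°.
a = sin²(Δφ/2) + cos φ₁ · cos φ₂ · sin²(Δλ/2) = 0.772586.
c = 2·atan2(√a, √(1−a)) = 2.14739 rad → d = 6371·c ≈ 13681.02 km.

13681 km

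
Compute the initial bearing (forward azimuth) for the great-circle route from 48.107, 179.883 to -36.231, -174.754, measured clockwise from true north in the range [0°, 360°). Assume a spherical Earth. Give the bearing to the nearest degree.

Δλ = -174.754 − 179.883 = -354.637°; wrapped into (−180°, 180°]: 5.363°.
θ = atan2( sin Δλ · cos φ₂ , cos φ₁ · sin φ₂ − sin φ₁ · cos φ₂ · cos Δλ )
  = atan2(0.07539, -0.99249) = 175.656° → normalised to [0°, 360°): 175.656°.

176°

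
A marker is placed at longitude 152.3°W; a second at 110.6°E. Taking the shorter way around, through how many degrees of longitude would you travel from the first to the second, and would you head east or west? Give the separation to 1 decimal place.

97.1° west

Raw difference: 110.6 − -152.3 = 262.9°.
Normalise into (−180°, 180°]: 262.9° − 360° = -97.1°.
Negative ⇒ the second point lies to the west; separation 97.1°.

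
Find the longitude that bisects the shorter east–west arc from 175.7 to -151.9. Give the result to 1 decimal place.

-168.1°

Signed shortest Δλ from +175.7° to -151.9° is +32.4°.
Midpoint longitude = +175.7° + (+32.4°)/2 = +175.7° + 16.2° = +191.9°.
Normalise into (−180°, 180°]: -168.1°.
(The naïve average (+175.7 + -151.9)/2 = 11.9° is on the wrong side of the globe.)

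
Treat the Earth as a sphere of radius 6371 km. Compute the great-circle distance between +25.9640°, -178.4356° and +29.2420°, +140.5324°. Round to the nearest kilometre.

Δλ = 140.5324 − -178.4356 = 318.9680°; wrapped into (−180°, 180°]: -41.0320°.
Δφ = 29.2420 − 25.9640 = 3.2780°.
a = sin²(Δφ/2) + cos φ₁ · cos φ₂ · sin²(Δλ/2) = 0.097176.
c = 2·atan2(√a, √(1−a)) = 0.63403 rad → d = 6371·c ≈ 4039.40 km.

4039 km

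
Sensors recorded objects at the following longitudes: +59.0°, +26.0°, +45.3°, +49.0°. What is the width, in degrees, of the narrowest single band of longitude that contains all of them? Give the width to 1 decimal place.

Sort the longitudes: +26.0°, +45.3°, +49.0°, +59.0°.
Eastward gaps between consecutive values (wrapping around): 19.3°, 3.7°, 10.0°, 327.0°.
Largest gap = 327.0° ⇒ minimal covering band is its complement: 360° − 327.0° = 33.0°.
Band runs from +26.0° eastward to +59.0°.

33.0°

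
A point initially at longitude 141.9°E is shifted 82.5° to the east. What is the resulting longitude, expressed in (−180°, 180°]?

Start at +141.9°; shift +82.5° → +224.4°.
+224.4° lies outside (−180°, 180°]; subtract 360° → -135.6°.

135.6°W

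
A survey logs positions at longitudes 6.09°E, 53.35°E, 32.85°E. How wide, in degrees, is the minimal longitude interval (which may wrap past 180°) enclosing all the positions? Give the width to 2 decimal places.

47.26°

Sort the longitudes: +6.09°, +32.85°, +53.35°.
Eastward gaps between consecutive values (wrapping around): 26.76°, 20.50°, 312.74°.
Largest gap = 312.74° ⇒ minimal covering band is its complement: 360° − 312.74° = 47.26°.
Band runs from +6.09° eastward to +53.35°.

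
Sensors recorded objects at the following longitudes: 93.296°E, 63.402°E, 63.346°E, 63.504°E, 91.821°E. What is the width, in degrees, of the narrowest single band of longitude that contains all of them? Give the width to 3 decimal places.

Sort the longitudes: +63.346°, +63.402°, +63.504°, +91.821°, +93.296°.
Eastward gaps between consecutive values (wrapping around): 0.056°, 0.102°, 28.317°, 1.475°, 330.050°.
Largest gap = 330.050° ⇒ minimal covering band is its complement: 360° − 330.050° = 29.950°.
Band runs from +63.346° eastward to +93.296°.

29.950°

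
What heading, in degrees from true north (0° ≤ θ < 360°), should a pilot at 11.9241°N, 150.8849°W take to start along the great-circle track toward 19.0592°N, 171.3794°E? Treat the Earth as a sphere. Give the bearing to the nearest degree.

Δλ = 171.3794 − -150.8849 = 322.2643°; wrapped into (−180°, 180°]: -37.7357°.
θ = atan2( sin Δλ · cos φ₂ , cos φ₁ · sin φ₂ − sin φ₁ · cos φ₂ · cos Δλ )
  = atan2(-0.57847, 0.16506) = -74.075° → normalised to [0°, 360°): 285.925°.

286°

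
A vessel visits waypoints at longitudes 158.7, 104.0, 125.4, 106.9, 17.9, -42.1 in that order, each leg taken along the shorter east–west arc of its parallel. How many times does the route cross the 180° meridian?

0

Leg 1: +158.7° → +104.0°, shortest Δλ = -54.7° (west) — does not cross 180°.
Leg 2: +104.0° → +125.4°, shortest Δλ = 21.4° (east) — does not cross 180°.
Leg 3: +125.4° → +106.9°, shortest Δλ = -18.5° (west) — does not cross 180°.
Leg 4: +106.9° → +17.9°, shortest Δλ = -89.0° (west) — does not cross 180°.
Leg 5: +17.9° → -42.1°, shortest Δλ = -60.0° (west) — does not cross 180°.
Total crossings: 0.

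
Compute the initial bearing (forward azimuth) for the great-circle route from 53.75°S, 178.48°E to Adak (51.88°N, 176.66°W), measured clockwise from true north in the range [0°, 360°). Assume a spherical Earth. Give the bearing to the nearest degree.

Δλ = -176.66 − 178.48 = -355.14°; wrapped into (−180°, 180°]: 4.86°.
θ = atan2( sin Δλ · cos φ₂ , cos φ₁ · sin φ₂ − sin φ₁ · cos φ₂ · cos Δλ )
  = atan2(0.05230, 0.96123) = 3.114° → normalised to [0°, 360°): 3.114°.

3°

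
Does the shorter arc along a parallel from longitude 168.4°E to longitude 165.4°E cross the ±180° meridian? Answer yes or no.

Signed shortest Δλ = ((165.4 − 168.4 + 180) mod 360) − 180 = -3.0°.
Going west by 3.0° from +168.4° reaches +165.4° without touching 180°.

No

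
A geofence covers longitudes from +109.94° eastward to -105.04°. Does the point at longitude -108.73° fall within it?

Band width going east from +109.94° to -105.04°: ((-105.04 − 109.94) mod 360) = 145.02°.
Offset of -108.73° east of the west edge: ((-108.73 − 109.94) mod 360) = 141.33°.
141.33° ≤ 145.02° ⇒ inside.

Yes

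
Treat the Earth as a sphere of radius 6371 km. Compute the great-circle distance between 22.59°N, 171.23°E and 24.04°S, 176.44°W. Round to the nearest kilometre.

5353 km

Δλ = -176.44 − 171.23 = -347.67°; wrapped into (−180°, 180°]: 12.33°.
Δφ = -24.04 − 22.59 = -46.63°.
a = sin²(Δφ/2) + cos φ₁ · cos φ₂ · sin²(Δλ/2) = 0.166371.
c = 2·atan2(√a, √(1−a)) = 0.84028 rad → d = 6371·c ≈ 5353.39 km.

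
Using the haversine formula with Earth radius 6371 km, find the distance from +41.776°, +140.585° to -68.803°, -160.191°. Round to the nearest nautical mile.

7138 nmi

Δλ = -160.191 − 140.585 = -300.776°; wrapped into (−180°, 180°]: 59.224°.
Δφ = -68.803 − 41.776 = -110.579°.
a = sin²(Δφ/2) + cos φ₁ · cos φ₂ · sin²(Δλ/2) = 0.741586.
c = 2·atan2(√a, √(1−a)) = 2.07507 rad → d = 6371·c ≈ 13220.27 km ≈ 7138.38 nmi.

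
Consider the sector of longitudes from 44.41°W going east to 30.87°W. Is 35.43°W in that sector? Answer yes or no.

Yes

Band width going east from -44.41° to -30.87°: ((-30.87 − -44.41) mod 360) = 13.54°.
Offset of -35.43° east of the west edge: ((-35.43 − -44.41) mod 360) = 8.98°.
8.98° ≤ 13.54° ⇒ inside.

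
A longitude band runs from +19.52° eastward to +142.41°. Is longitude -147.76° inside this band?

Band width going east from +19.52° to +142.41°: ((142.41 − 19.52) mod 360) = 122.89°.
Offset of -147.76° east of the west edge: ((-147.76 − 19.52) mod 360) = 192.72°.
192.72° > 122.89° ⇒ outside.

No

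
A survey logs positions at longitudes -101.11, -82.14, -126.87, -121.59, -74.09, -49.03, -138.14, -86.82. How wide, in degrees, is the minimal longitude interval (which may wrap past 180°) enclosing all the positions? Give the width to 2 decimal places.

89.11°

Sort the longitudes: -138.14°, -126.87°, -121.59°, -101.11°, -86.82°, -82.14°, -74.09°, -49.03°.
Eastward gaps between consecutive values (wrapping around): 11.27°, 5.28°, 20.48°, 14.29°, 4.68°, 8.05°, 25.06°, 270.89°.
Largest gap = 270.89° ⇒ minimal covering band is its complement: 360° − 270.89° = 89.11°.
Band runs from -138.14° eastward to -49.03°.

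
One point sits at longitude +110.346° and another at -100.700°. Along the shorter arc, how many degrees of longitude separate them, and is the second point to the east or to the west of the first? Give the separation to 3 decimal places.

148.954° east

Raw difference: -100.700 − 110.346 = -211.046°.
Normalise into (−180°, 180°]: -211.046° + 360° = 148.954°.
Positive ⇒ the second point lies to the east; separation 148.954°.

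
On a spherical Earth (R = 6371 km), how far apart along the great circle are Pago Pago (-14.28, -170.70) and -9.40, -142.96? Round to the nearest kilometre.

Δλ = -142.96 − -170.70 = 27.74°.
Δφ = -9.40 − -14.28 = 4.88°.
a = sin²(Δφ/2) + cos φ₁ · cos φ₂ · sin²(Δλ/2) = 0.056755.
c = 2·atan2(√a, √(1−a)) = 0.48109 rad → d = 6371·c ≈ 3065.03 km.

3065 km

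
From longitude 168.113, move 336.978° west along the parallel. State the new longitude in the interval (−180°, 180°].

-168.865°

Start at +168.113°; shift −336.978° → -168.865°.
-168.865° already lies in (−180°, 180°].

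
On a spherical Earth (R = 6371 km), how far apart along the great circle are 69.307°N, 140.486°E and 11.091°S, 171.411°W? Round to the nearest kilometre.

Δλ = -171.411 − 140.486 = -311.897°; wrapped into (−180°, 180°]: 48.103°.
Δφ = -11.091 − 69.307 = -80.398°.
a = sin²(Δφ/2) + cos φ₁ · cos φ₂ · sin²(Δλ/2) = 0.474196.
c = 2·atan2(√a, √(1−a)) = 1.51917 rad → d = 6371·c ≈ 9678.61 km.

9679 km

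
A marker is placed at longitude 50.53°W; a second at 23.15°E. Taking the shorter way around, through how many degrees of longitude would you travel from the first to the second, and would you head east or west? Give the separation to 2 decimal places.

Raw difference: 23.15 − -50.53 = 73.68°.
Normalise into (−180°, 180°]: 73.68° stays 73.68°.
Positive ⇒ the second point lies to the east; separation 73.68°.

73.68° east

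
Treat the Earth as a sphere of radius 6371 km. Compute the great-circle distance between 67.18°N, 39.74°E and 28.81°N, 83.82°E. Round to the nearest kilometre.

5171 km

Δλ = 83.82 − 39.74 = 44.08°.
Δφ = 28.81 − 67.18 = -38.37°.
a = sin²(Δφ/2) + cos φ₁ · cos φ₂ · sin²(Δλ/2) = 0.155844.
c = 2·atan2(√a, √(1−a)) = 0.81164 rad → d = 6371·c ≈ 5170.94 km.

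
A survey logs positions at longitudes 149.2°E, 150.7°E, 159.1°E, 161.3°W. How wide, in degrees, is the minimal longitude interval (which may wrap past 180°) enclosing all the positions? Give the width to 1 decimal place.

49.5°

Sort the longitudes: -161.3°, +149.2°, +150.7°, +159.1°.
Eastward gaps between consecutive values (wrapping around): 310.5°, 1.5°, 8.4°, 39.6°.
Largest gap = 310.5° ⇒ minimal covering band is its complement: 360° − 310.5° = 49.5°.
Band runs from +149.2° eastward to -161.3°, crossing the antimeridian.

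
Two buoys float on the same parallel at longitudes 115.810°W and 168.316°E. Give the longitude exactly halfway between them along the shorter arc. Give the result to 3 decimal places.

153.747°W

Signed shortest Δλ from -115.810° to +168.316° is -75.874°.
Midpoint longitude = -115.810° + (-75.874°)/2 = -115.810° − 37.937° = -153.747°.
(The naïve average (-115.810 + +168.316)/2 = 26.253° is on the wrong side of the globe.)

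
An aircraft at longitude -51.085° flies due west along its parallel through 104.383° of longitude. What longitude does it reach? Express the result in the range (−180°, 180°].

-155.468°

Start at -51.085°; shift −104.383° → -155.468°.
-155.468° already lies in (−180°, 180°].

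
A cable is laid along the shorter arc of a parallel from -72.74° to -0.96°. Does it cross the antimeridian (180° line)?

No

Signed shortest Δλ = ((-0.96 − -72.74 + 180) mod 360) − 180 = 71.78°.
Going east by 71.78° from -72.74° reaches -0.96° without touching 180°.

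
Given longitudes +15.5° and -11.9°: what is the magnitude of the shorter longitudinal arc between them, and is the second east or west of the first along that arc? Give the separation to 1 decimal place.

Raw difference: -11.9 − 15.5 = -27.4°.
Normalise into (−180°, 180°]: -27.4° stays -27.4°.
Negative ⇒ the second point lies to the west; separation 27.4°.

27.4° west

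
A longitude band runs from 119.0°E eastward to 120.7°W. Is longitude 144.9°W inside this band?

Yes

Band width going east from +119.0° to -120.7°: ((-120.7 − 119.0) mod 360) = 120.3°.
Offset of -144.9° east of the west edge: ((-144.9 − 119.0) mod 360) = 96.1°.
96.1° ≤ 120.3° ⇒ inside.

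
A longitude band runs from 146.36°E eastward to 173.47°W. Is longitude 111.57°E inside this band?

Band width going east from +146.36° to -173.47°: ((-173.47 − 146.36) mod 360) = 40.17°.
Offset of +111.57° east of the west edge: ((111.57 − 146.36) mod 360) = 325.21°.
325.21° > 40.17° ⇒ outside.

No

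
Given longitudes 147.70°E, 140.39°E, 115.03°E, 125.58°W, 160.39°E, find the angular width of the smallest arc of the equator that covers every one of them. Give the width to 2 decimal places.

Sort the longitudes: -125.58°, +115.03°, +140.39°, +147.70°, +160.39°.
Eastward gaps between consecutive values (wrapping around): 240.61°, 25.36°, 7.31°, 12.69°, 74.03°.
Largest gap = 240.61° ⇒ minimal covering band is its complement: 360° − 240.61° = 119.39°.
Band runs from +115.03° eastward to -125.58°, crossing the antimeridian.

119.39°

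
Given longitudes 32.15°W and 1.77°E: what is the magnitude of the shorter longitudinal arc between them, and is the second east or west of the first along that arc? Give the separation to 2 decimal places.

33.92° east

Raw difference: 1.77 − -32.15 = 33.92°.
Normalise into (−180°, 180°]: 33.92° stays 33.92°.
Positive ⇒ the second point lies to the east; separation 33.92°.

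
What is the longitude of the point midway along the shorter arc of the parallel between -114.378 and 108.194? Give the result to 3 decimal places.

Signed shortest Δλ from -114.378° to +108.194° is -137.428°.
Midpoint longitude = -114.378° + (-137.428°)/2 = -114.378° − 68.714° = -183.092°.
Normalise into (−180°, 180°]: +176.908°.
(The naïve average (-114.378 + +108.194)/2 = -3.092° is on the wrong side of the globe.)

+176.908°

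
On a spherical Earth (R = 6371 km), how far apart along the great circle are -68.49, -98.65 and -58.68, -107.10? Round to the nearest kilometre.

Δλ = -107.10 − -98.65 = -8.45°.
Δφ = -58.68 − -68.49 = 9.81°.
a = sin²(Δφ/2) + cos φ₁ · cos φ₂ · sin²(Δλ/2) = 0.008345.
c = 2·atan2(√a, √(1−a)) = 0.18296 rad → d = 6371·c ≈ 1165.65 km.

1166 km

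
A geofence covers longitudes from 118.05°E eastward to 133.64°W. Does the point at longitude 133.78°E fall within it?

Band width going east from +118.05° to -133.64°: ((-133.64 − 118.05) mod 360) = 108.31°.
Offset of +133.78° east of the west edge: ((133.78 − 118.05) mod 360) = 15.73°.
15.73° ≤ 108.31° ⇒ inside.

Yes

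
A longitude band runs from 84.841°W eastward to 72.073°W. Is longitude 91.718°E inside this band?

No

Band width going east from -84.841° to -72.073°: ((-72.073 − -84.841) mod 360) = 12.768°.
Offset of +91.718° east of the west edge: ((91.718 − -84.841) mod 360) = 176.559°.
176.559° > 12.768° ⇒ outside.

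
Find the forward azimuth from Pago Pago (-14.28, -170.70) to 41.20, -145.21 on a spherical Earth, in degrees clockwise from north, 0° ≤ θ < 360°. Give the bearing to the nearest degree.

Δλ = -145.21 − -170.70 = 25.49°.
θ = atan2( sin Δλ · cos φ₂ , cos φ₁ · sin φ₂ − sin φ₁ · cos φ₂ · cos Δλ )
  = atan2(0.32380, 0.80586) = 21.891° → normalised to [0°, 360°): 21.891°.

22°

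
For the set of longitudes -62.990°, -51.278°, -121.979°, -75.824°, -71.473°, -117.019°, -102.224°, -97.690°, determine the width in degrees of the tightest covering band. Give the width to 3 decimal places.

Sort the longitudes: -121.979°, -117.019°, -102.224°, -97.690°, -75.824°, -71.473°, -62.990°, -51.278°.
Eastward gaps between consecutive values (wrapping around): 4.960°, 14.795°, 4.534°, 21.866°, 4.351°, 8.483°, 11.712°, 289.299°.
Largest gap = 289.299° ⇒ minimal covering band is its complement: 360° − 289.299° = 70.701°.
Band runs from -121.979° eastward to -51.278°.

70.701°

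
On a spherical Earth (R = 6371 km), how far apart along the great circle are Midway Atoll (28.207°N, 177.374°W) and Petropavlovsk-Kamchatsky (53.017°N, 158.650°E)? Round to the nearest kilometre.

Δλ = 158.650 − -177.374 = 336.024°; wrapped into (−180°, 180°]: -23.976°.
Δφ = 53.017 − 28.207 = 24.810°.
a = sin²(Δφ/2) + cos φ₁ · cos φ₂ · sin²(Δλ/2) = 0.069019.
c = 2·atan2(√a, √(1−a)) = 0.53167 rad → d = 6371·c ≈ 3387.27 km.

3387 km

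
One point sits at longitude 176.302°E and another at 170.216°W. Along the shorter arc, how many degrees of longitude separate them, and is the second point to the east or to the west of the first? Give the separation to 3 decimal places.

Raw difference: -170.216 − 176.302 = -346.518°.
Normalise into (−180°, 180°]: -346.518° + 360° = 13.482°.
Positive ⇒ the second point lies to the east; separation 13.482°.

13.482° east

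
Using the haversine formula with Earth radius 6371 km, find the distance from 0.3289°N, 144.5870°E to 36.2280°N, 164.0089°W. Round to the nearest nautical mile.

3576 nmi

Δλ = -164.0089 − 144.5870 = -308.5959°; wrapped into (−180°, 180°]: 51.4041°.
Δφ = 36.2280 − 0.3289 = 35.8991°.
a = sin²(Δφ/2) + cos φ₁ · cos φ₂ · sin²(Δλ/2) = 0.246697.
c = 2·atan2(√a, √(1−a)) = 1.03955 rad → d = 6371·c ≈ 6623.00 km ≈ 3576.13 nmi.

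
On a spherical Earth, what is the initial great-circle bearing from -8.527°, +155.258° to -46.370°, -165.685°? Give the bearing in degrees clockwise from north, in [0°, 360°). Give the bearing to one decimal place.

Δλ = -165.685 − 155.258 = -320.943°; wrapped into (−180°, 180°]: 39.057°.
θ = atan2( sin Δλ · cos φ₂ , cos φ₁ · sin φ₂ − sin φ₁ · cos φ₂ · cos Δλ )
  = atan2(0.43476, -0.63636) = 145.659° → normalised to [0°, 360°): 145.659°.

145.7°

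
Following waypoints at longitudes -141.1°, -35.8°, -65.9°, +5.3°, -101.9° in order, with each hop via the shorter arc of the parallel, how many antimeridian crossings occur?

Leg 1: -141.1° → -35.8°, shortest Δλ = 105.3° (east) — does not cross 180°.
Leg 2: -35.8° → -65.9°, shortest Δλ = -30.1° (west) — does not cross 180°.
Leg 3: -65.9° → +5.3°, shortest Δλ = 71.2° (east) — does not cross 180°.
Leg 4: +5.3° → -101.9°, shortest Δλ = -107.2° (west) — does not cross 180°.
Total crossings: 0.

0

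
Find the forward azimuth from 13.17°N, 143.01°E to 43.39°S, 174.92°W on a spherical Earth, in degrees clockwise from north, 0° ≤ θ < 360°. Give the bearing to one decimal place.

Δλ = -174.92 − 143.01 = -317.93°; wrapped into (−180°, 180°]: 42.07°.
θ = atan2( sin Δλ · cos φ₂ , cos φ₁ · sin φ₂ − sin φ₁ · cos φ₂ · cos Δλ )
  = atan2(0.48691, -0.79180) = 148.411° → normalised to [0°, 360°): 148.411°.

148.4°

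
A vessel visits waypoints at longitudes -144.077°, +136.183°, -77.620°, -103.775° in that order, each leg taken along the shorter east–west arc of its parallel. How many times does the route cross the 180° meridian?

2

Leg 1: -144.077° → +136.183°, shortest Δλ = -79.74° (west) — crosses 180°.
Leg 2: +136.183° → -77.620°, shortest Δλ = 146.197° (east) — crosses 180°.
Leg 3: -77.620° → -103.775°, shortest Δλ = -26.155° (west) — does not cross 180°.
Total crossings: 2.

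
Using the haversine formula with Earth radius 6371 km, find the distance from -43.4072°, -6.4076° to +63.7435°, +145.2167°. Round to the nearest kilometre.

17128 km

Δλ = 145.2167 − -6.4076 = 151.6243°.
Δφ = 63.7435 − -43.4072 = 107.1507°.
a = sin²(Δφ/2) + cos φ₁ · cos φ₂ · sin²(Δλ/2) = 0.949527.
c = 2·atan2(√a, √(1−a)) = 2.68840 rad → d = 6371·c ≈ 17127.80 km.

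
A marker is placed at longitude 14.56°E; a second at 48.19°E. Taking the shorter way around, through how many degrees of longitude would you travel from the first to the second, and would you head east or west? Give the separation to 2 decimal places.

Raw difference: 48.19 − 14.56 = 33.63°.
Normalise into (−180°, 180°]: 33.63° stays 33.63°.
Positive ⇒ the second point lies to the east; separation 33.63°.

33.63° east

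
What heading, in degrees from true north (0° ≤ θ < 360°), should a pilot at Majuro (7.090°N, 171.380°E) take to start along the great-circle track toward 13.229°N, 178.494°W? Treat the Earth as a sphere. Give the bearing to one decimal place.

57.6°

Δλ = -178.494 − 171.380 = -349.874°; wrapped into (−180°, 180°]: 10.126°.
θ = atan2( sin Δλ · cos φ₂ , cos φ₁ · sin φ₂ − sin φ₁ · cos φ₂ · cos Δλ )
  = atan2(0.17115, 0.10881) = 57.553° → normalised to [0°, 360°): 57.553°.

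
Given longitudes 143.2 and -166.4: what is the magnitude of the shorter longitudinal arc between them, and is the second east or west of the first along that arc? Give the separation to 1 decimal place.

Raw difference: -166.4 − 143.2 = -309.6°.
Normalise into (−180°, 180°]: -309.6° + 360° = 50.4°.
Positive ⇒ the second point lies to the east; separation 50.4°.

50.4° east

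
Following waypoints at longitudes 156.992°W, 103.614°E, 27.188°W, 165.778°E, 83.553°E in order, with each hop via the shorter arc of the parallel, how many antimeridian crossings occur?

2

Leg 1: -156.992° → +103.614°, shortest Δλ = -99.394° (west) — crosses 180°.
Leg 2: +103.614° → -27.188°, shortest Δλ = -130.802° (west) — does not cross 180°.
Leg 3: -27.188° → +165.778°, shortest Δλ = -167.034° (west) — crosses 180°.
Leg 4: +165.778° → +83.553°, shortest Δλ = -82.225° (west) — does not cross 180°.
Total crossings: 2.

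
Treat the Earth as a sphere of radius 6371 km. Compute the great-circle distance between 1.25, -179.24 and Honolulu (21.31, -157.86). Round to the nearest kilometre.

Δλ = -157.86 − -179.24 = 21.38°.
Δφ = 21.31 − 1.25 = 20.06°.
a = sin²(Δφ/2) + cos φ₁ · cos φ₂ · sin²(Δλ/2) = 0.062381.
c = 2·atan2(√a, √(1−a)) = 0.50487 rad → d = 6371·c ≈ 3216.53 km.

3217 km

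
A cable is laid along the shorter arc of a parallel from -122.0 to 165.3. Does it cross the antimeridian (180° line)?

Naïve |165.3 − -122.0| = 287.3° > 180°, so the shorter arc goes the other way round — across 180°.
Signed shortest Δλ = ((165.3 − -122.0 + 180) mod 360) − 180 = -72.7°.
Going west by 72.7° from -122.0° passes through 180° before reaching +165.3°.

Yes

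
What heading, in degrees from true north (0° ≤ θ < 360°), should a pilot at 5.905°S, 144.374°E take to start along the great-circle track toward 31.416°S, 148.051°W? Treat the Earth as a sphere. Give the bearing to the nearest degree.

122°

Δλ = -148.051 − 144.374 = -292.425°; wrapped into (−180°, 180°]: 67.575°.
θ = atan2( sin Δλ · cos φ₂ , cos φ₁ · sin φ₂ − sin φ₁ · cos φ₂ · cos Δλ )
  = atan2(0.78887, -0.48499) = 121.583° → normalised to [0°, 360°): 121.583°.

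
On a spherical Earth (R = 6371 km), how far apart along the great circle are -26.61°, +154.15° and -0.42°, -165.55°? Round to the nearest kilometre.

5199 km

Δλ = -165.55 − 154.15 = -319.70°; wrapped into (−180°, 180°]: 40.30°.
Δφ = -0.42 − -26.61 = 26.19°.
a = sin²(Δφ/2) + cos φ₁ · cos φ₂ · sin²(Δλ/2) = 0.157426.
c = 2·atan2(√a, √(1−a)) = 0.81599 rad → d = 6371·c ≈ 5198.66 km.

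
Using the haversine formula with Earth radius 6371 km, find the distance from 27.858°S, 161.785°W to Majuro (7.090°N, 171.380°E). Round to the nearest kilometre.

4839 km

Δλ = 171.380 − -161.785 = 333.165°; wrapped into (−180°, 180°]: -26.835°.
Δφ = 7.090 − -27.858 = 34.948°.
a = sin²(Δφ/2) + cos φ₁ · cos φ₂ · sin²(Δλ/2) = 0.137405.
c = 2·atan2(√a, √(1−a)) = 0.75948 rad → d = 6371·c ≈ 4838.68 km.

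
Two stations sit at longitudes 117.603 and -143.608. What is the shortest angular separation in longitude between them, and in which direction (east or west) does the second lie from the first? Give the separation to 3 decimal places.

98.789° east

Raw difference: -143.608 − 117.603 = -261.211°.
Normalise into (−180°, 180°]: -261.211° + 360° = 98.789°.
Positive ⇒ the second point lies to the east; separation 98.789°.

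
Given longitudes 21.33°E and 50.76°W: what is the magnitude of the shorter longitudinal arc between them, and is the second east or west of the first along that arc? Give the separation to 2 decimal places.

72.09° west

Raw difference: -50.76 − 21.33 = -72.09°.
Normalise into (−180°, 180°]: -72.09° stays -72.09°.
Negative ⇒ the second point lies to the west; separation 72.09°.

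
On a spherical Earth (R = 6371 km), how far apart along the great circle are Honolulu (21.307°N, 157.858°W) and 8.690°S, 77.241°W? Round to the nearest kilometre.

Δλ = -77.241 − -157.858 = 80.617°.
Δφ = -8.690 − 21.307 = -29.997°.
a = sin²(Δφ/2) + cos φ₁ · cos φ₂ · sin²(Δλ/2) = 0.452377.
c = 2·atan2(√a, √(1−a)) = 1.47541 rad → d = 6371·c ≈ 9399.81 km.

9400 km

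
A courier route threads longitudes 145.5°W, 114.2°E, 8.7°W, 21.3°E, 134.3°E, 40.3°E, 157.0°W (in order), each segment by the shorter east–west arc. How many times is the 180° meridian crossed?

2

Leg 1: -145.5° → +114.2°, shortest Δλ = -100.3° (west) — crosses 180°.
Leg 2: +114.2° → -8.7°, shortest Δλ = -122.9° (west) — does not cross 180°.
Leg 3: -8.7° → +21.3°, shortest Δλ = 30.0° (east) — does not cross 180°.
Leg 4: +21.3° → +134.3°, shortest Δλ = 113.0° (east) — does not cross 180°.
Leg 5: +134.3° → +40.3°, shortest Δλ = -94.0° (west) — does not cross 180°.
Leg 6: +40.3° → -157.0°, shortest Δλ = 162.7° (east) — crosses 180°.
Total crossings: 2.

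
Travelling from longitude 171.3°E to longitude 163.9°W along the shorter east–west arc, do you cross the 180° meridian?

Yes

Naïve |-163.9 − 171.3| = 335.2° > 180°, so the shorter arc goes the other way round — across 180°.
Signed shortest Δλ = ((-163.9 − 171.3 + 180) mod 360) − 180 = 24.8°.
Going east by 24.8° from +171.3° passes through 180° before reaching -163.9°.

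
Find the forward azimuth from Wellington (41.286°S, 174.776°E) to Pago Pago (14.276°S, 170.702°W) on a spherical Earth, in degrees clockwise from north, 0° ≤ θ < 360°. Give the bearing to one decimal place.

Δλ = -170.702 − 174.776 = -345.478°; wrapped into (−180°, 180°]: 14.522°.
θ = atan2( sin Δλ · cos φ₂ , cos φ₁ · sin φ₂ − sin φ₁ · cos φ₂ · cos Δλ )
  = atan2(0.24301, 0.43372) = 29.262° → normalised to [0°, 360°): 29.262°.

29.3°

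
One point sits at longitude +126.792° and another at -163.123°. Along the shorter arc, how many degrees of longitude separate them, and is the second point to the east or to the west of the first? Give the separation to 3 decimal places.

Raw difference: -163.123 − 126.792 = -289.915°.
Normalise into (−180°, 180°]: -289.915° + 360° = 70.085°.
Positive ⇒ the second point lies to the east; separation 70.085°.

70.085° east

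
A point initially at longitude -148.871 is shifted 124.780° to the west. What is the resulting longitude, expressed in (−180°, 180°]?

Start at -148.871°; shift −124.780° → -273.651°.
-273.651° lies outside (−180°, 180°]; add 360° → +86.349°.

+86.349°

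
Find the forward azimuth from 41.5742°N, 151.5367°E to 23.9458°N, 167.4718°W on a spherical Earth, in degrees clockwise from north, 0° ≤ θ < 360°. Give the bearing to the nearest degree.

104°

Δλ = -167.4718 − 151.5367 = -319.0085°; wrapped into (−180°, 180°]: 40.9915°.
θ = atan2( sin Δλ · cos φ₂ , cos φ₁ · sin φ₂ − sin φ₁ · cos φ₂ · cos Δλ )
  = atan2(0.59949, -0.15414) = 104.419° → normalised to [0°, 360°): 104.419°.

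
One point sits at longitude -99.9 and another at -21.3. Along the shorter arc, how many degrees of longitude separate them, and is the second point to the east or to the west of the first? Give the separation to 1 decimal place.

Raw difference: -21.3 − -99.9 = 78.6°.
Normalise into (−180°, 180°]: 78.6° stays 78.6°.
Positive ⇒ the second point lies to the east; separation 78.6°.

78.6° east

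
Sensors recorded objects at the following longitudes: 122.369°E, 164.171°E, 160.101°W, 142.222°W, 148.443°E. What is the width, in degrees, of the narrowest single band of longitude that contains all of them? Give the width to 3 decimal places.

Sort the longitudes: -160.101°, -142.222°, +122.369°, +148.443°, +164.171°.
Eastward gaps between consecutive values (wrapping around): 17.879°, 264.591°, 26.074°, 15.728°, 35.728°.
Largest gap = 264.591° ⇒ minimal covering band is its complement: 360° − 264.591° = 95.409°.
Band runs from +122.369° eastward to -142.222°, crossing the antimeridian.

95.409°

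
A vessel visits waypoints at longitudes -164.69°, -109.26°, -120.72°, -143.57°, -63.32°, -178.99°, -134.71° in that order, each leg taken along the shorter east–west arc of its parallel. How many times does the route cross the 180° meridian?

0

Leg 1: -164.69° → -109.26°, shortest Δλ = 55.43° (east) — does not cross 180°.
Leg 2: -109.26° → -120.72°, shortest Δλ = -11.46° (west) — does not cross 180°.
Leg 3: -120.72° → -143.57°, shortest Δλ = -22.85° (west) — does not cross 180°.
Leg 4: -143.57° → -63.32°, shortest Δλ = 80.25° (east) — does not cross 180°.
Leg 5: -63.32° → -178.99°, shortest Δλ = -115.67° (west) — does not cross 180°.
Leg 6: -178.99° → -134.71°, shortest Δλ = 44.28° (east) — does not cross 180°.
Total crossings: 0.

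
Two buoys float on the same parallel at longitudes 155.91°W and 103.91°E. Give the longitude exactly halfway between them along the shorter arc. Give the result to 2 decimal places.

154.00°E

Signed shortest Δλ from -155.91° to +103.91° is -100.18°.
Midpoint longitude = -155.91° + (-100.18°)/2 = -155.91° − 50.09° = -206.00°.
Normalise into (−180°, 180°]: +154.00°.
(The naïve average (-155.91 + +103.91)/2 = -26.0° is on the wrong side of the globe.)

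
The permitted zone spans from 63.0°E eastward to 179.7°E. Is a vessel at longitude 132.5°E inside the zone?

Yes

Band width going east from +63.0° to +179.7°: ((179.7 − 63.0) mod 360) = 116.7°.
Offset of +132.5° east of the west edge: ((132.5 − 63.0) mod 360) = 69.5°.
69.5° ≤ 116.7° ⇒ inside.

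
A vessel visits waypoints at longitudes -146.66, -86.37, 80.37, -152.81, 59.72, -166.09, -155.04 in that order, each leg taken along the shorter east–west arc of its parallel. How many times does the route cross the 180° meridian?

3

Leg 1: -146.66° → -86.37°, shortest Δλ = 60.29° (east) — does not cross 180°.
Leg 2: -86.37° → +80.37°, shortest Δλ = 166.74° (east) — does not cross 180°.
Leg 3: +80.37° → -152.81°, shortest Δλ = 126.82° (east) — crosses 180°.
Leg 4: -152.81° → +59.72°, shortest Δλ = -147.47° (west) — crosses 180°.
Leg 5: +59.72° → -166.09°, shortest Δλ = 134.19° (east) — crosses 180°.
Leg 6: -166.09° → -155.04°, shortest Δλ = 11.05° (east) — does not cross 180°.
Total crossings: 3.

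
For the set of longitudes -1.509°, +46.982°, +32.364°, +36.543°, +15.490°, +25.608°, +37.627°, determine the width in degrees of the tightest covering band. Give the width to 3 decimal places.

48.491°

Sort the longitudes: -1.509°, +15.490°, +25.608°, +32.364°, +36.543°, +37.627°, +46.982°.
Eastward gaps between consecutive values (wrapping around): 16.999°, 10.118°, 6.756°, 4.179°, 1.084°, 9.355°, 311.509°.
Largest gap = 311.509° ⇒ minimal covering band is its complement: 360° − 311.509° = 48.491°.
Band runs from -1.509° eastward to +46.982°.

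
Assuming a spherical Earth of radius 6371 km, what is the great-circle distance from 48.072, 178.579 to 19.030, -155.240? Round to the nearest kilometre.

3998 km

Δλ = -155.240 − 178.579 = -333.819°; wrapped into (−180°, 180°]: 26.181°.
Δφ = 19.030 − 48.072 = -29.042°.
a = sin²(Δφ/2) + cos φ₁ · cos φ₂ · sin²(Δλ/2) = 0.095272.
c = 2·atan2(√a, √(1−a)) = 0.62757 rad → d = 6371·c ≈ 3998.25 km.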